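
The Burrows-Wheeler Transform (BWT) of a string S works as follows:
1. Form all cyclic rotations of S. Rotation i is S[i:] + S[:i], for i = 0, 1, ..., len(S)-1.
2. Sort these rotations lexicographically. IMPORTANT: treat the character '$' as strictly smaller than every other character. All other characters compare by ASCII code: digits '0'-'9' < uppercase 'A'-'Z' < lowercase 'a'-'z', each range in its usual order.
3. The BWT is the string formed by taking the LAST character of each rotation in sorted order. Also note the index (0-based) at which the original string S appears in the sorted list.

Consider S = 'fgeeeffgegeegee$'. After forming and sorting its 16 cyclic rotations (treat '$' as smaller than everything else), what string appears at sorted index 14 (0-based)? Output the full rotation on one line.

Answer: geegee$fgeeeffge

Derivation:
All 16 rotations (rotation i = S[i:]+S[:i]):
  rot[0] = fgeeeffgegeegee$
  rot[1] = geeeffgegeegee$f
  rot[2] = eeeffgegeegee$fg
  rot[3] = eeffgegeegee$fge
  rot[4] = effgegeegee$fgee
  rot[5] = ffgegeegee$fgeee
  rot[6] = fgegeegee$fgeeef
  rot[7] = gegeegee$fgeeeff
  rot[8] = egeegee$fgeeeffg
  rot[9] = geegee$fgeeeffge
  rot[10] = eegee$fgeeeffgeg
  rot[11] = egee$fgeeeffgege
  rot[12] = gee$fgeeeffgegee
  rot[13] = ee$fgeeeffgegeeg
  rot[14] = e$fgeeeffgegeege
  rot[15] = $fgeeeffgegeegee
Sorted (with $ < everything):
  sorted[0] = $fgeeeffgegeegee
  sorted[1] = e$fgeeeffgegeege
  sorted[2] = ee$fgeeeffgegeeg
  sorted[3] = eeeffgegeegee$fg
  sorted[4] = eeffgegeegee$fge
  sorted[5] = eegee$fgeeeffgeg
  sorted[6] = effgegeegee$fgee
  sorted[7] = egee$fgeeeffgege
  sorted[8] = egeegee$fgeeeffg
  sorted[9] = ffgegeegee$fgeee
  sorted[10] = fgeeeffgegeegee$
  sorted[11] = fgegeegee$fgeeef
  sorted[12] = gee$fgeeeffgegee
  sorted[13] = geeeffgegeegee$f
  sorted[14] = geegee$fgeeeffge
  sorted[15] = gegeegee$fgeeeff
sorted[14] = geegee$fgeeeffge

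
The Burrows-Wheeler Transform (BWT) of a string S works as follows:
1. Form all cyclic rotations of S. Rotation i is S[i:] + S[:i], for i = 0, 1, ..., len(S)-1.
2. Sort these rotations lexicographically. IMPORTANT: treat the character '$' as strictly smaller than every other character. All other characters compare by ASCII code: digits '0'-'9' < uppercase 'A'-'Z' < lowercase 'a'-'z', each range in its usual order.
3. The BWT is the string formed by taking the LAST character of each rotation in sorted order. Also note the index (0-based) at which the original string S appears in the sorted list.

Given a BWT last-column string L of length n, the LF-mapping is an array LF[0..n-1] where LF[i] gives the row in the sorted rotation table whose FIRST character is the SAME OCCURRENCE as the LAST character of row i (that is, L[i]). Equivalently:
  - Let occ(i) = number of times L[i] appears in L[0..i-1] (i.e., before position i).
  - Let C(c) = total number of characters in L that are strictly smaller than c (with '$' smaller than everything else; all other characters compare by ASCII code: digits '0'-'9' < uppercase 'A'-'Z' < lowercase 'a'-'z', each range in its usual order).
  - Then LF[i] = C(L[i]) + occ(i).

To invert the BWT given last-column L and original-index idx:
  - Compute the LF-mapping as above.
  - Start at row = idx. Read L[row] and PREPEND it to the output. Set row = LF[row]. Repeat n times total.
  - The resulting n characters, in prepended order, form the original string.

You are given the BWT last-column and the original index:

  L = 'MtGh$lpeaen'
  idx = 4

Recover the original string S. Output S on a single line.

LF mapping: 2 10 1 6 0 7 9 4 3 5 8
Walk LF starting at row 4, prepending L[row]:
  step 1: row=4, L[4]='$', prepend. Next row=LF[4]=0
  step 2: row=0, L[0]='M', prepend. Next row=LF[0]=2
  step 3: row=2, L[2]='G', prepend. Next row=LF[2]=1
  step 4: row=1, L[1]='t', prepend. Next row=LF[1]=10
  step 5: row=10, L[10]='n', prepend. Next row=LF[10]=8
  step 6: row=8, L[8]='a', prepend. Next row=LF[8]=3
  step 7: row=3, L[3]='h', prepend. Next row=LF[3]=6
  step 8: row=6, L[6]='p', prepend. Next row=LF[6]=9
  step 9: row=9, L[9]='e', prepend. Next row=LF[9]=5
  step 10: row=5, L[5]='l', prepend. Next row=LF[5]=7
  step 11: row=7, L[7]='e', prepend. Next row=LF[7]=4
Reversed output: elephantGM$

Answer: elephantGM$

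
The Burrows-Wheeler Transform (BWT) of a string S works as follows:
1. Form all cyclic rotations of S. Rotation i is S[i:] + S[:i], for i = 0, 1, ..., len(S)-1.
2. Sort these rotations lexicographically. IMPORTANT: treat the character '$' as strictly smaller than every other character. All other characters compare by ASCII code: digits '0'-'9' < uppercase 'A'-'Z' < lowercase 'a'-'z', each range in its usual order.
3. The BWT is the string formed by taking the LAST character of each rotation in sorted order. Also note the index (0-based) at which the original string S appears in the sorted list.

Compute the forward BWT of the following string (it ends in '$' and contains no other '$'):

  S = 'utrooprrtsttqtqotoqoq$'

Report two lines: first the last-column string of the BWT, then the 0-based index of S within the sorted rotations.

Answer: qroqtqoootttprtoqturs$
21

Derivation:
All 22 rotations (rotation i = S[i:]+S[:i]):
  rot[0] = utrooprrtsttqtqotoqoq$
  rot[1] = trooprrtsttqtqotoqoq$u
  rot[2] = rooprrtsttqtqotoqoq$ut
  rot[3] = ooprrtsttqtqotoqoq$utr
  rot[4] = oprrtsttqtqotoqoq$utro
  rot[5] = prrtsttqtqotoqoq$utroo
  rot[6] = rrtsttqtqotoqoq$utroop
  rot[7] = rtsttqtqotoqoq$utroopr
  rot[8] = tsttqtqotoqoq$utrooprr
  rot[9] = sttqtqotoqoq$utrooprrt
  rot[10] = ttqtqotoqoq$utrooprrts
  rot[11] = tqtqotoqoq$utrooprrtst
  rot[12] = qtqotoqoq$utrooprrtstt
  rot[13] = tqotoqoq$utrooprrtsttq
  rot[14] = qotoqoq$utrooprrtsttqt
  rot[15] = otoqoq$utrooprrtsttqtq
  rot[16] = toqoq$utrooprrtsttqtqo
  rot[17] = oqoq$utrooprrtsttqtqot
  rot[18] = qoq$utrooprrtsttqtqoto
  rot[19] = oq$utrooprrtsttqtqotoq
  rot[20] = q$utrooprrtsttqtqotoqo
  rot[21] = $utrooprrtsttqtqotoqoq
Sorted (with $ < everything):
  sorted[0] = $utrooprrtsttqtqotoqoq  (last char: 'q')
  sorted[1] = ooprrtsttqtqotoqoq$utr  (last char: 'r')
  sorted[2] = oprrtsttqtqotoqoq$utro  (last char: 'o')
  sorted[3] = oq$utrooprrtsttqtqotoq  (last char: 'q')
  sorted[4] = oqoq$utrooprrtsttqtqot  (last char: 't')
  sorted[5] = otoqoq$utrooprrtsttqtq  (last char: 'q')
  sorted[6] = prrtsttqtqotoqoq$utroo  (last char: 'o')
  sorted[7] = q$utrooprrtsttqtqotoqo  (last char: 'o')
  sorted[8] = qoq$utrooprrtsttqtqoto  (last char: 'o')
  sorted[9] = qotoqoq$utrooprrtsttqt  (last char: 't')
  sorted[10] = qtqotoqoq$utrooprrtstt  (last char: 't')
  sorted[11] = rooprrtsttqtqotoqoq$ut  (last char: 't')
  sorted[12] = rrtsttqtqotoqoq$utroop  (last char: 'p')
  sorted[13] = rtsttqtqotoqoq$utroopr  (last char: 'r')
  sorted[14] = sttqtqotoqoq$utrooprrt  (last char: 't')
  sorted[15] = toqoq$utrooprrtsttqtqo  (last char: 'o')
  sorted[16] = tqotoqoq$utrooprrtsttq  (last char: 'q')
  sorted[17] = tqtqotoqoq$utrooprrtst  (last char: 't')
  sorted[18] = trooprrtsttqtqotoqoq$u  (last char: 'u')
  sorted[19] = tsttqtqotoqoq$utrooprr  (last char: 'r')
  sorted[20] = ttqtqotoqoq$utrooprrts  (last char: 's')
  sorted[21] = utrooprrtsttqtqotoqoq$  (last char: '$')
Last column: qroqtqoootttprtoqturs$
Original string S is at sorted index 21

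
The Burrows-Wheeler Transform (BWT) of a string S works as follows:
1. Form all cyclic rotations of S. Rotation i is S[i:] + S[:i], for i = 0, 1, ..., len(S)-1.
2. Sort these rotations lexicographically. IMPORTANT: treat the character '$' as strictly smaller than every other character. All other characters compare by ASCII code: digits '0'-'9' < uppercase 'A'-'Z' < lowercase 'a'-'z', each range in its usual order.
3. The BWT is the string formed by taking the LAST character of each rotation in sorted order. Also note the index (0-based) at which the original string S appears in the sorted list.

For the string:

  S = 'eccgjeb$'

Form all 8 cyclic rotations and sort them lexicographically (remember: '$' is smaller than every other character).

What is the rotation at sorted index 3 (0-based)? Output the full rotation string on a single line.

Answer: cgjeb$ec

Derivation:
All 8 rotations (rotation i = S[i:]+S[:i]):
  rot[0] = eccgjeb$
  rot[1] = ccgjeb$e
  rot[2] = cgjeb$ec
  rot[3] = gjeb$ecc
  rot[4] = jeb$eccg
  rot[5] = eb$eccgj
  rot[6] = b$eccgje
  rot[7] = $eccgjeb
Sorted (with $ < everything):
  sorted[0] = $eccgjeb
  sorted[1] = b$eccgje
  sorted[2] = ccgjeb$e
  sorted[3] = cgjeb$ec
  sorted[4] = eb$eccgj
  sorted[5] = eccgjeb$
  sorted[6] = gjeb$ecc
  sorted[7] = jeb$eccg
sorted[3] = cgjeb$ec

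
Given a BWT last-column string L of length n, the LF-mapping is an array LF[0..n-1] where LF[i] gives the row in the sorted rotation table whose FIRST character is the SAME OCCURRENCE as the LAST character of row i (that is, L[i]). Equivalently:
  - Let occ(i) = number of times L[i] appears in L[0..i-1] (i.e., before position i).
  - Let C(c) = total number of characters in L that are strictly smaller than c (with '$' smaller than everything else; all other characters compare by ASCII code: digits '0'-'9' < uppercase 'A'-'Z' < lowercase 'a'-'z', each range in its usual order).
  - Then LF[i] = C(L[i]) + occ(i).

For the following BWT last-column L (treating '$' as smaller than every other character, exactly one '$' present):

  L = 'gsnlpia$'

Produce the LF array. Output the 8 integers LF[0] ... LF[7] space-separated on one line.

Char counts: '$':1, 'a':1, 'g':1, 'i':1, 'l':1, 'n':1, 'p':1, 's':1
C (first-col start): C('$')=0, C('a')=1, C('g')=2, C('i')=3, C('l')=4, C('n')=5, C('p')=6, C('s')=7
L[0]='g': occ=0, LF[0]=C('g')+0=2+0=2
L[1]='s': occ=0, LF[1]=C('s')+0=7+0=7
L[2]='n': occ=0, LF[2]=C('n')+0=5+0=5
L[3]='l': occ=0, LF[3]=C('l')+0=4+0=4
L[4]='p': occ=0, LF[4]=C('p')+0=6+0=6
L[5]='i': occ=0, LF[5]=C('i')+0=3+0=3
L[6]='a': occ=0, LF[6]=C('a')+0=1+0=1
L[7]='$': occ=0, LF[7]=C('$')+0=0+0=0

Answer: 2 7 5 4 6 3 1 0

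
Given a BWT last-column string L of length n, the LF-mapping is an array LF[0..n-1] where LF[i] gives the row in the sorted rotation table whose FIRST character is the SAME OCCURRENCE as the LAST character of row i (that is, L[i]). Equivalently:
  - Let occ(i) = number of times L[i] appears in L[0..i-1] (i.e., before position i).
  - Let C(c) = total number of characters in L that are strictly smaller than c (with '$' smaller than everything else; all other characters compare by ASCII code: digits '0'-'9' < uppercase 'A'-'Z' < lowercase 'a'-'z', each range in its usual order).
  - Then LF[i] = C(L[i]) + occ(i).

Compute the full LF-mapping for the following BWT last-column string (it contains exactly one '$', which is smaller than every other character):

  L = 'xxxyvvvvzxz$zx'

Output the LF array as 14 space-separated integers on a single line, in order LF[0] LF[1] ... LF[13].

Char counts: '$':1, 'v':4, 'x':5, 'y':1, 'z':3
C (first-col start): C('$')=0, C('v')=1, C('x')=5, C('y')=10, C('z')=11
L[0]='x': occ=0, LF[0]=C('x')+0=5+0=5
L[1]='x': occ=1, LF[1]=C('x')+1=5+1=6
L[2]='x': occ=2, LF[2]=C('x')+2=5+2=7
L[3]='y': occ=0, LF[3]=C('y')+0=10+0=10
L[4]='v': occ=0, LF[4]=C('v')+0=1+0=1
L[5]='v': occ=1, LF[5]=C('v')+1=1+1=2
L[6]='v': occ=2, LF[6]=C('v')+2=1+2=3
L[7]='v': occ=3, LF[7]=C('v')+3=1+3=4
L[8]='z': occ=0, LF[8]=C('z')+0=11+0=11
L[9]='x': occ=3, LF[9]=C('x')+3=5+3=8
L[10]='z': occ=1, LF[10]=C('z')+1=11+1=12
L[11]='$': occ=0, LF[11]=C('$')+0=0+0=0
L[12]='z': occ=2, LF[12]=C('z')+2=11+2=13
L[13]='x': occ=4, LF[13]=C('x')+4=5+4=9

Answer: 5 6 7 10 1 2 3 4 11 8 12 0 13 9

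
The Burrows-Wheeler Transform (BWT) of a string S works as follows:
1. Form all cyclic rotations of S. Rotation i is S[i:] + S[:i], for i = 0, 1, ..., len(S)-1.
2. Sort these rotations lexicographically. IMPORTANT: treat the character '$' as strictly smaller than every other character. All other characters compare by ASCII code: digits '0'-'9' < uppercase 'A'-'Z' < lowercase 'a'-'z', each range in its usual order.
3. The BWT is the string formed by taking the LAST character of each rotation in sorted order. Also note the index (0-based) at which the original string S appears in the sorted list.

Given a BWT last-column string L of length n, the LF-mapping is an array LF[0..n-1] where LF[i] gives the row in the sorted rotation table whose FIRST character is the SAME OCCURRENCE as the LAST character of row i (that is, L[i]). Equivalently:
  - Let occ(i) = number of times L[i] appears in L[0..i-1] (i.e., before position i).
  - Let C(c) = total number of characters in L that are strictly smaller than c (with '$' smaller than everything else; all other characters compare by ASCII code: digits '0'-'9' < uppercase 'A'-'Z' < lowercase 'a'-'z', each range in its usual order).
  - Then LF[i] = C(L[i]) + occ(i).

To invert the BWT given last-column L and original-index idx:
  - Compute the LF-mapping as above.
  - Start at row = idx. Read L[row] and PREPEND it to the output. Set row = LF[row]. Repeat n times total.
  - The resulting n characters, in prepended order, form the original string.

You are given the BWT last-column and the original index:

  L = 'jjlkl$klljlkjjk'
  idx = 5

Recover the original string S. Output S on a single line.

Answer: jlkljlkkjklljj$

Derivation:
LF mapping: 1 2 10 6 11 0 7 12 13 3 14 8 4 5 9
Walk LF starting at row 5, prepending L[row]:
  step 1: row=5, L[5]='$', prepend. Next row=LF[5]=0
  step 2: row=0, L[0]='j', prepend. Next row=LF[0]=1
  step 3: row=1, L[1]='j', prepend. Next row=LF[1]=2
  step 4: row=2, L[2]='l', prepend. Next row=LF[2]=10
  step 5: row=10, L[10]='l', prepend. Next row=LF[10]=14
  step 6: row=14, L[14]='k', prepend. Next row=LF[14]=9
  step 7: row=9, L[9]='j', prepend. Next row=LF[9]=3
  step 8: row=3, L[3]='k', prepend. Next row=LF[3]=6
  step 9: row=6, L[6]='k', prepend. Next row=LF[6]=7
  step 10: row=7, L[7]='l', prepend. Next row=LF[7]=12
  step 11: row=12, L[12]='j', prepend. Next row=LF[12]=4
  step 12: row=4, L[4]='l', prepend. Next row=LF[4]=11
  step 13: row=11, L[11]='k', prepend. Next row=LF[11]=8
  step 14: row=8, L[8]='l', prepend. Next row=LF[8]=13
  step 15: row=13, L[13]='j', prepend. Next row=LF[13]=5
Reversed output: jlkljlkkjklljj$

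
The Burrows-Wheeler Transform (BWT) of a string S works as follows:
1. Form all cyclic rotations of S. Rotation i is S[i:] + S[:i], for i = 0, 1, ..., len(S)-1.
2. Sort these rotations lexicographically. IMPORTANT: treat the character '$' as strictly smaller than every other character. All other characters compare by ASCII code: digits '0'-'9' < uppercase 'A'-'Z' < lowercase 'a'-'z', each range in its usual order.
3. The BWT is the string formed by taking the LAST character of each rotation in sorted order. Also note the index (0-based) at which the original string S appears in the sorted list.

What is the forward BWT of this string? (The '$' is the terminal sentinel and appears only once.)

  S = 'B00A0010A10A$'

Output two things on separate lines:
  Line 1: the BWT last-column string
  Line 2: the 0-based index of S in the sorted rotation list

All 13 rotations (rotation i = S[i:]+S[:i]):
  rot[0] = B00A0010A10A$
  rot[1] = 00A0010A10A$B
  rot[2] = 0A0010A10A$B0
  rot[3] = A0010A10A$B00
  rot[4] = 0010A10A$B00A
  rot[5] = 010A10A$B00A0
  rot[6] = 10A10A$B00A00
  rot[7] = 0A10A$B00A001
  rot[8] = A10A$B00A0010
  rot[9] = 10A$B00A0010A
  rot[10] = 0A$B00A0010A1
  rot[11] = A$B00A0010A10
  rot[12] = $B00A0010A10A
Sorted (with $ < everything):
  sorted[0] = $B00A0010A10A  (last char: 'A')
  sorted[1] = 0010A10A$B00A  (last char: 'A')
  sorted[2] = 00A0010A10A$B  (last char: 'B')
  sorted[3] = 010A10A$B00A0  (last char: '0')
  sorted[4] = 0A$B00A0010A1  (last char: '1')
  sorted[5] = 0A0010A10A$B0  (last char: '0')
  sorted[6] = 0A10A$B00A001  (last char: '1')
  sorted[7] = 10A$B00A0010A  (last char: 'A')
  sorted[8] = 10A10A$B00A00  (last char: '0')
  sorted[9] = A$B00A0010A10  (last char: '0')
  sorted[10] = A0010A10A$B00  (last char: '0')
  sorted[11] = A10A$B00A0010  (last char: '0')
  sorted[12] = B00A0010A10A$  (last char: '$')
Last column: AAB0101A0000$
Original string S is at sorted index 12

Answer: AAB0101A0000$
12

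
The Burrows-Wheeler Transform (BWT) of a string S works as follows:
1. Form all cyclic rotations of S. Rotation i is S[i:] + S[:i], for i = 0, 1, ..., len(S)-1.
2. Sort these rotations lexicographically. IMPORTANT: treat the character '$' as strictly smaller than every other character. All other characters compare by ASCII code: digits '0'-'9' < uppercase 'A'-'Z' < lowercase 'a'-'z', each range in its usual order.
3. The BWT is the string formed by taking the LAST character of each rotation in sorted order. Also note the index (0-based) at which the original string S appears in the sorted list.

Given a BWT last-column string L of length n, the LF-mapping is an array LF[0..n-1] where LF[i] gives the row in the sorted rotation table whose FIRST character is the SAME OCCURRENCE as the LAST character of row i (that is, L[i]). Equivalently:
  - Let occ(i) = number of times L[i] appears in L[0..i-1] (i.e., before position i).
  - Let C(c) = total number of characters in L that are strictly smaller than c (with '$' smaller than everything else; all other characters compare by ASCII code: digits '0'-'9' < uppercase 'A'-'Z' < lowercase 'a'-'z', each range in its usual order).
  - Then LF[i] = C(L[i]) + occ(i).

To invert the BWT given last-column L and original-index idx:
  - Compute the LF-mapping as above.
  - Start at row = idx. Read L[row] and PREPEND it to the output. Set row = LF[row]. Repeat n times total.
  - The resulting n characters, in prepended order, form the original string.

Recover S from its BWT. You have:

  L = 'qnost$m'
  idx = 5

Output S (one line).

Answer: sonmtq$

Derivation:
LF mapping: 4 2 3 5 6 0 1
Walk LF starting at row 5, prepending L[row]:
  step 1: row=5, L[5]='$', prepend. Next row=LF[5]=0
  step 2: row=0, L[0]='q', prepend. Next row=LF[0]=4
  step 3: row=4, L[4]='t', prepend. Next row=LF[4]=6
  step 4: row=6, L[6]='m', prepend. Next row=LF[6]=1
  step 5: row=1, L[1]='n', prepend. Next row=LF[1]=2
  step 6: row=2, L[2]='o', prepend. Next row=LF[2]=3
  step 7: row=3, L[3]='s', prepend. Next row=LF[3]=5
Reversed output: sonmtq$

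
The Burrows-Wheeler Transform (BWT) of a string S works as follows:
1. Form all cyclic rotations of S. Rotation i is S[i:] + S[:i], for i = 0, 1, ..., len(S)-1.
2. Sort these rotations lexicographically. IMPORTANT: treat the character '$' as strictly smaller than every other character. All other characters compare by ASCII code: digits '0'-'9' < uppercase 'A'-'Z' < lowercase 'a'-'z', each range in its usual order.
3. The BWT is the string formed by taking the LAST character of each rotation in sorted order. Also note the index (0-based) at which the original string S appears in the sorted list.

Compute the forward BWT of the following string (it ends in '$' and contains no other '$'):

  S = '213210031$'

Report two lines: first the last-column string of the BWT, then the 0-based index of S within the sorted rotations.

All 10 rotations (rotation i = S[i:]+S[:i]):
  rot[0] = 213210031$
  rot[1] = 13210031$2
  rot[2] = 3210031$21
  rot[3] = 210031$213
  rot[4] = 10031$2132
  rot[5] = 0031$21321
  rot[6] = 031$213210
  rot[7] = 31$2132100
  rot[8] = 1$21321003
  rot[9] = $213210031
Sorted (with $ < everything):
  sorted[0] = $213210031  (last char: '1')
  sorted[1] = 0031$21321  (last char: '1')
  sorted[2] = 031$213210  (last char: '0')
  sorted[3] = 1$21321003  (last char: '3')
  sorted[4] = 10031$2132  (last char: '2')
  sorted[5] = 13210031$2  (last char: '2')
  sorted[6] = 210031$213  (last char: '3')
  sorted[7] = 213210031$  (last char: '$')
  sorted[8] = 31$2132100  (last char: '0')
  sorted[9] = 3210031$21  (last char: '1')
Last column: 1103223$01
Original string S is at sorted index 7

Answer: 1103223$01
7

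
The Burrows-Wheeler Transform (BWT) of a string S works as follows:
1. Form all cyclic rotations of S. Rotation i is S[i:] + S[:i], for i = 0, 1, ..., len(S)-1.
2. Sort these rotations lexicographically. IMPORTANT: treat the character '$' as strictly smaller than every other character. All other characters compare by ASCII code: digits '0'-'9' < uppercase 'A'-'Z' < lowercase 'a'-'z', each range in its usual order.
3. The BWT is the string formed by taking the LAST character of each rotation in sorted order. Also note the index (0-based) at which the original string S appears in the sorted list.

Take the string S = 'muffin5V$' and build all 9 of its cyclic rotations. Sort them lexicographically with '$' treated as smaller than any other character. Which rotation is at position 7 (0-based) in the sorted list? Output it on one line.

All 9 rotations (rotation i = S[i:]+S[:i]):
  rot[0] = muffin5V$
  rot[1] = uffin5V$m
  rot[2] = ffin5V$mu
  rot[3] = fin5V$muf
  rot[4] = in5V$muff
  rot[5] = n5V$muffi
  rot[6] = 5V$muffin
  rot[7] = V$muffin5
  rot[8] = $muffin5V
Sorted (with $ < everything):
  sorted[0] = $muffin5V
  sorted[1] = 5V$muffin
  sorted[2] = V$muffin5
  sorted[3] = ffin5V$mu
  sorted[4] = fin5V$muf
  sorted[5] = in5V$muff
  sorted[6] = muffin5V$
  sorted[7] = n5V$muffi
  sorted[8] = uffin5V$m
sorted[7] = n5V$muffi

Answer: n5V$muffi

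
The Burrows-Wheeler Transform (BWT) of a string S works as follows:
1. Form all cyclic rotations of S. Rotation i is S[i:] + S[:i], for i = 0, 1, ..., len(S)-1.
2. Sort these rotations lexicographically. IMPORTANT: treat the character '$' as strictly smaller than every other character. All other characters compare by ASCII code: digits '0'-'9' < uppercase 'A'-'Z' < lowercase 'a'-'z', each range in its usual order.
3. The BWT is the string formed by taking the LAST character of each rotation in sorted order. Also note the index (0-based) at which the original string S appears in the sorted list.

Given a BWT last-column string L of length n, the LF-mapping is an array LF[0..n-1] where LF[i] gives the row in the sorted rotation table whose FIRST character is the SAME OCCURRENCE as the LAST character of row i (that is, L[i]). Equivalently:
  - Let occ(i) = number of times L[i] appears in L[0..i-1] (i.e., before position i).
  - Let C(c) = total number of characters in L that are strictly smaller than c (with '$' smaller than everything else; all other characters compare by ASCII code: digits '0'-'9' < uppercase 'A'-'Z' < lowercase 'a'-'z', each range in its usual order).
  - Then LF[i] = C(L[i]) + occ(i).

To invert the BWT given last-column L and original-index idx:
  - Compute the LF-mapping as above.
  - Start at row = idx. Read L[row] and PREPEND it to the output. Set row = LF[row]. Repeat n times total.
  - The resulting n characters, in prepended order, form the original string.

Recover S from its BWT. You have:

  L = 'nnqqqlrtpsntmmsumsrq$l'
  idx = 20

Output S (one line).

LF mapping: 6 7 10 11 12 1 14 19 9 16 8 20 3 4 17 21 5 18 15 13 0 2
Walk LF starting at row 20, prepending L[row]:
  step 1: row=20, L[20]='$', prepend. Next row=LF[20]=0
  step 2: row=0, L[0]='n', prepend. Next row=LF[0]=6
  step 3: row=6, L[6]='r', prepend. Next row=LF[6]=14
  step 4: row=14, L[14]='s', prepend. Next row=LF[14]=17
  step 5: row=17, L[17]='s', prepend. Next row=LF[17]=18
  step 6: row=18, L[18]='r', prepend. Next row=LF[18]=15
  step 7: row=15, L[15]='u', prepend. Next row=LF[15]=21
  step 8: row=21, L[21]='l', prepend. Next row=LF[21]=2
  step 9: row=2, L[2]='q', prepend. Next row=LF[2]=10
  step 10: row=10, L[10]='n', prepend. Next row=LF[10]=8
  step 11: row=8, L[8]='p', prepend. Next row=LF[8]=9
  step 12: row=9, L[9]='s', prepend. Next row=LF[9]=16
  step 13: row=16, L[16]='m', prepend. Next row=LF[16]=5
  step 14: row=5, L[5]='l', prepend. Next row=LF[5]=1
  step 15: row=1, L[1]='n', prepend. Next row=LF[1]=7
  step 16: row=7, L[7]='t', prepend. Next row=LF[7]=19
  step 17: row=19, L[19]='q', prepend. Next row=LF[19]=13
  step 18: row=13, L[13]='m', prepend. Next row=LF[13]=4
  step 19: row=4, L[4]='q', prepend. Next row=LF[4]=12
  step 20: row=12, L[12]='m', prepend. Next row=LF[12]=3
  step 21: row=3, L[3]='q', prepend. Next row=LF[3]=11
  step 22: row=11, L[11]='t', prepend. Next row=LF[11]=20
Reversed output: tqmqmqtnlmspnqlurssrn$

Answer: tqmqmqtnlmspnqlurssrn$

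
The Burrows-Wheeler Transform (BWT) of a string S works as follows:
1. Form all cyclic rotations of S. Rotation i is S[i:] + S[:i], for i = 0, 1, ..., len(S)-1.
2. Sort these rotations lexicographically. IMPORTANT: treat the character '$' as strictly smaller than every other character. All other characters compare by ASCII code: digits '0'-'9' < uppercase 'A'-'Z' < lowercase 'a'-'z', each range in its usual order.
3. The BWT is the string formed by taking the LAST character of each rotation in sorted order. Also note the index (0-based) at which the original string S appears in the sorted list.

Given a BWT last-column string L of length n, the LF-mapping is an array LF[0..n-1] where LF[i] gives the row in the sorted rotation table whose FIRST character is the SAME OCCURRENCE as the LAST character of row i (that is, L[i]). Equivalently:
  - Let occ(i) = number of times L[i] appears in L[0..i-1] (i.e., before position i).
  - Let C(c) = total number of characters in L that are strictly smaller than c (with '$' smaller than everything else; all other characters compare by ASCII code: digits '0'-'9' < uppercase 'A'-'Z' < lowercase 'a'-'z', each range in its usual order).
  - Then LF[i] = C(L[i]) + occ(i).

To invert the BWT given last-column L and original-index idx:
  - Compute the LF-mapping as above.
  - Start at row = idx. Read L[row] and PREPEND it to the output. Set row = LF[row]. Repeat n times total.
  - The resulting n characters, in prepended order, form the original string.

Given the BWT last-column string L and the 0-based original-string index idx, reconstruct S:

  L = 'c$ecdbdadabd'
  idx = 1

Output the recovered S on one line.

Answer: adbdeaddcbc$

Derivation:
LF mapping: 5 0 11 6 7 3 8 1 9 2 4 10
Walk LF starting at row 1, prepending L[row]:
  step 1: row=1, L[1]='$', prepend. Next row=LF[1]=0
  step 2: row=0, L[0]='c', prepend. Next row=LF[0]=5
  step 3: row=5, L[5]='b', prepend. Next row=LF[5]=3
  step 4: row=3, L[3]='c', prepend. Next row=LF[3]=6
  step 5: row=6, L[6]='d', prepend. Next row=LF[6]=8
  step 6: row=8, L[8]='d', prepend. Next row=LF[8]=9
  step 7: row=9, L[9]='a', prepend. Next row=LF[9]=2
  step 8: row=2, L[2]='e', prepend. Next row=LF[2]=11
  step 9: row=11, L[11]='d', prepend. Next row=LF[11]=10
  step 10: row=10, L[10]='b', prepend. Next row=LF[10]=4
  step 11: row=4, L[4]='d', prepend. Next row=LF[4]=7
  step 12: row=7, L[7]='a', prepend. Next row=LF[7]=1
Reversed output: adbdeaddcbc$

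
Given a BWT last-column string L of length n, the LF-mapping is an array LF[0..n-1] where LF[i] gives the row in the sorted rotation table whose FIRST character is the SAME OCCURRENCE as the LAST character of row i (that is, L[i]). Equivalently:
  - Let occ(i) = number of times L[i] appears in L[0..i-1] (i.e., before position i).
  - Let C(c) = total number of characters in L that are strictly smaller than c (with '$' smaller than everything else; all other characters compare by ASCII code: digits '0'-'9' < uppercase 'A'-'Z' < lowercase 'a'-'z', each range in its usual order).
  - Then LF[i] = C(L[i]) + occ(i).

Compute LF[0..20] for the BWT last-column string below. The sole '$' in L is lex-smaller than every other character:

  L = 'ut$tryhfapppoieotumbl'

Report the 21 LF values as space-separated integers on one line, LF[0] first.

Char counts: '$':1, 'a':1, 'b':1, 'e':1, 'f':1, 'h':1, 'i':1, 'l':1, 'm':1, 'o':2, 'p':3, 'r':1, 't':3, 'u':2, 'y':1
C (first-col start): C('$')=0, C('a')=1, C('b')=2, C('e')=3, C('f')=4, C('h')=5, C('i')=6, C('l')=7, C('m')=8, C('o')=9, C('p')=11, C('r')=14, C('t')=15, C('u')=18, C('y')=20
L[0]='u': occ=0, LF[0]=C('u')+0=18+0=18
L[1]='t': occ=0, LF[1]=C('t')+0=15+0=15
L[2]='$': occ=0, LF[2]=C('$')+0=0+0=0
L[3]='t': occ=1, LF[3]=C('t')+1=15+1=16
L[4]='r': occ=0, LF[4]=C('r')+0=14+0=14
L[5]='y': occ=0, LF[5]=C('y')+0=20+0=20
L[6]='h': occ=0, LF[6]=C('h')+0=5+0=5
L[7]='f': occ=0, LF[7]=C('f')+0=4+0=4
L[8]='a': occ=0, LF[8]=C('a')+0=1+0=1
L[9]='p': occ=0, LF[9]=C('p')+0=11+0=11
L[10]='p': occ=1, LF[10]=C('p')+1=11+1=12
L[11]='p': occ=2, LF[11]=C('p')+2=11+2=13
L[12]='o': occ=0, LF[12]=C('o')+0=9+0=9
L[13]='i': occ=0, LF[13]=C('i')+0=6+0=6
L[14]='e': occ=0, LF[14]=C('e')+0=3+0=3
L[15]='o': occ=1, LF[15]=C('o')+1=9+1=10
L[16]='t': occ=2, LF[16]=C('t')+2=15+2=17
L[17]='u': occ=1, LF[17]=C('u')+1=18+1=19
L[18]='m': occ=0, LF[18]=C('m')+0=8+0=8
L[19]='b': occ=0, LF[19]=C('b')+0=2+0=2
L[20]='l': occ=0, LF[20]=C('l')+0=7+0=7

Answer: 18 15 0 16 14 20 5 4 1 11 12 13 9 6 3 10 17 19 8 2 7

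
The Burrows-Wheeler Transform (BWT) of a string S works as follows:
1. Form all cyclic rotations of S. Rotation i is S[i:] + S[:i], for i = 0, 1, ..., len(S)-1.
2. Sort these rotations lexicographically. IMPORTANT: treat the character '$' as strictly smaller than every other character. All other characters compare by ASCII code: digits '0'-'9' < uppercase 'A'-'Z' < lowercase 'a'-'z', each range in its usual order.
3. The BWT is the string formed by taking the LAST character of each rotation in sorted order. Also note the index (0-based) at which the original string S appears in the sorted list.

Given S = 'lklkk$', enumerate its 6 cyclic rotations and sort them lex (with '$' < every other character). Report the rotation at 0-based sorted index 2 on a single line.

All 6 rotations (rotation i = S[i:]+S[:i]):
  rot[0] = lklkk$
  rot[1] = klkk$l
  rot[2] = lkk$lk
  rot[3] = kk$lkl
  rot[4] = k$lklk
  rot[5] = $lklkk
Sorted (with $ < everything):
  sorted[0] = $lklkk
  sorted[1] = k$lklk
  sorted[2] = kk$lkl
  sorted[3] = klkk$l
  sorted[4] = lkk$lk
  sorted[5] = lklkk$
sorted[2] = kk$lkl

Answer: kk$lkl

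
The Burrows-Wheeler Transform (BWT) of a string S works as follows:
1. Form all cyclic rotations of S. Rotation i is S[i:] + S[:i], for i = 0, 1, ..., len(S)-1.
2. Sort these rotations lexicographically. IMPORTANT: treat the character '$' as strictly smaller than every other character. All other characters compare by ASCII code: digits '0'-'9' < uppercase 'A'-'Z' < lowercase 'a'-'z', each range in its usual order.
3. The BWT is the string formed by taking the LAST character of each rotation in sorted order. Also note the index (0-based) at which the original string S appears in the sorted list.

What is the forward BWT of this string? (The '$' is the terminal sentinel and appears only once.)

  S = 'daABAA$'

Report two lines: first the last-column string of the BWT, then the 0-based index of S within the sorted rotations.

All 7 rotations (rotation i = S[i:]+S[:i]):
  rot[0] = daABAA$
  rot[1] = aABAA$d
  rot[2] = ABAA$da
  rot[3] = BAA$daA
  rot[4] = AA$daAB
  rot[5] = A$daABA
  rot[6] = $daABAA
Sorted (with $ < everything):
  sorted[0] = $daABAA  (last char: 'A')
  sorted[1] = A$daABA  (last char: 'A')
  sorted[2] = AA$daAB  (last char: 'B')
  sorted[3] = ABAA$da  (last char: 'a')
  sorted[4] = BAA$daA  (last char: 'A')
  sorted[5] = aABAA$d  (last char: 'd')
  sorted[6] = daABAA$  (last char: '$')
Last column: AABaAd$
Original string S is at sorted index 6

Answer: AABaAd$
6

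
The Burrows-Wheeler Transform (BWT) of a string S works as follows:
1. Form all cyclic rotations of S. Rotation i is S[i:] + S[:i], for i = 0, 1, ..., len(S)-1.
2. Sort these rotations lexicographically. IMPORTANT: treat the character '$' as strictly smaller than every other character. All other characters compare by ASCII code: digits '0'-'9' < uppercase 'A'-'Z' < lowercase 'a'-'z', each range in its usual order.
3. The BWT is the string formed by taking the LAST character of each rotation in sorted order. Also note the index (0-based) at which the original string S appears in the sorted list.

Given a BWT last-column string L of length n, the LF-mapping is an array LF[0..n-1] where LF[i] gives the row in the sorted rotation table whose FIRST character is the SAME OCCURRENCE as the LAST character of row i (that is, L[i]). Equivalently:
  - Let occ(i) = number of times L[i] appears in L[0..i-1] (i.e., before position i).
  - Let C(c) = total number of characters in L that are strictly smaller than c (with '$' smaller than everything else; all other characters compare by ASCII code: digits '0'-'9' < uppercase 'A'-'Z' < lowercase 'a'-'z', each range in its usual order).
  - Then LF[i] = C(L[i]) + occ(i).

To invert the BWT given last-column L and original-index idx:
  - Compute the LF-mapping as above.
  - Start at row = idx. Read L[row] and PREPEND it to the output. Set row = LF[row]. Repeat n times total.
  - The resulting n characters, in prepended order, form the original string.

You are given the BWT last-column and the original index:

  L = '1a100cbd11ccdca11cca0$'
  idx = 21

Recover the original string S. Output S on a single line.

Answer: dacccb11ca00d11cac101$

Derivation:
LF mapping: 4 10 5 1 2 14 13 20 6 7 15 16 21 17 11 8 9 18 19 12 3 0
Walk LF starting at row 21, prepending L[row]:
  step 1: row=21, L[21]='$', prepend. Next row=LF[21]=0
  step 2: row=0, L[0]='1', prepend. Next row=LF[0]=4
  step 3: row=4, L[4]='0', prepend. Next row=LF[4]=2
  step 4: row=2, L[2]='1', prepend. Next row=LF[2]=5
  step 5: row=5, L[5]='c', prepend. Next row=LF[5]=14
  step 6: row=14, L[14]='a', prepend. Next row=LF[14]=11
  step 7: row=11, L[11]='c', prepend. Next row=LF[11]=16
  step 8: row=16, L[16]='1', prepend. Next row=LF[16]=9
  step 9: row=9, L[9]='1', prepend. Next row=LF[9]=7
  step 10: row=7, L[7]='d', prepend. Next row=LF[7]=20
  step 11: row=20, L[20]='0', prepend. Next row=LF[20]=3
  step 12: row=3, L[3]='0', prepend. Next row=LF[3]=1
  step 13: row=1, L[1]='a', prepend. Next row=LF[1]=10
  step 14: row=10, L[10]='c', prepend. Next row=LF[10]=15
  step 15: row=15, L[15]='1', prepend. Next row=LF[15]=8
  step 16: row=8, L[8]='1', prepend. Next row=LF[8]=6
  step 17: row=6, L[6]='b', prepend. Next row=LF[6]=13
  step 18: row=13, L[13]='c', prepend. Next row=LF[13]=17
  step 19: row=17, L[17]='c', prepend. Next row=LF[17]=18
  step 20: row=18, L[18]='c', prepend. Next row=LF[18]=19
  step 21: row=19, L[19]='a', prepend. Next row=LF[19]=12
  step 22: row=12, L[12]='d', prepend. Next row=LF[12]=21
Reversed output: dacccb11ca00d11cac101$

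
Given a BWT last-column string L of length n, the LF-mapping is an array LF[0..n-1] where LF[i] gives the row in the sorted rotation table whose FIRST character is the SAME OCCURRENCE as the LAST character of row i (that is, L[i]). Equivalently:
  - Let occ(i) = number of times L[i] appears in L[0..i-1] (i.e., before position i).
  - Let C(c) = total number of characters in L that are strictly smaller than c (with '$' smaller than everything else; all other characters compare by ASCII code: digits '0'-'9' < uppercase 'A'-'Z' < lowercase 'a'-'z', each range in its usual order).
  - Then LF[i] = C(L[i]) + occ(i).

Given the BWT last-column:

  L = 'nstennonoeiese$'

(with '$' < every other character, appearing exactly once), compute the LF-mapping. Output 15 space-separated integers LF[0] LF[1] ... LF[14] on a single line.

Char counts: '$':1, 'e':4, 'i':1, 'n':4, 'o':2, 's':2, 't':1
C (first-col start): C('$')=0, C('e')=1, C('i')=5, C('n')=6, C('o')=10, C('s')=12, C('t')=14
L[0]='n': occ=0, LF[0]=C('n')+0=6+0=6
L[1]='s': occ=0, LF[1]=C('s')+0=12+0=12
L[2]='t': occ=0, LF[2]=C('t')+0=14+0=14
L[3]='e': occ=0, LF[3]=C('e')+0=1+0=1
L[4]='n': occ=1, LF[4]=C('n')+1=6+1=7
L[5]='n': occ=2, LF[5]=C('n')+2=6+2=8
L[6]='o': occ=0, LF[6]=C('o')+0=10+0=10
L[7]='n': occ=3, LF[7]=C('n')+3=6+3=9
L[8]='o': occ=1, LF[8]=C('o')+1=10+1=11
L[9]='e': occ=1, LF[9]=C('e')+1=1+1=2
L[10]='i': occ=0, LF[10]=C('i')+0=5+0=5
L[11]='e': occ=2, LF[11]=C('e')+2=1+2=3
L[12]='s': occ=1, LF[12]=C('s')+1=12+1=13
L[13]='e': occ=3, LF[13]=C('e')+3=1+3=4
L[14]='$': occ=0, LF[14]=C('$')+0=0+0=0

Answer: 6 12 14 1 7 8 10 9 11 2 5 3 13 4 0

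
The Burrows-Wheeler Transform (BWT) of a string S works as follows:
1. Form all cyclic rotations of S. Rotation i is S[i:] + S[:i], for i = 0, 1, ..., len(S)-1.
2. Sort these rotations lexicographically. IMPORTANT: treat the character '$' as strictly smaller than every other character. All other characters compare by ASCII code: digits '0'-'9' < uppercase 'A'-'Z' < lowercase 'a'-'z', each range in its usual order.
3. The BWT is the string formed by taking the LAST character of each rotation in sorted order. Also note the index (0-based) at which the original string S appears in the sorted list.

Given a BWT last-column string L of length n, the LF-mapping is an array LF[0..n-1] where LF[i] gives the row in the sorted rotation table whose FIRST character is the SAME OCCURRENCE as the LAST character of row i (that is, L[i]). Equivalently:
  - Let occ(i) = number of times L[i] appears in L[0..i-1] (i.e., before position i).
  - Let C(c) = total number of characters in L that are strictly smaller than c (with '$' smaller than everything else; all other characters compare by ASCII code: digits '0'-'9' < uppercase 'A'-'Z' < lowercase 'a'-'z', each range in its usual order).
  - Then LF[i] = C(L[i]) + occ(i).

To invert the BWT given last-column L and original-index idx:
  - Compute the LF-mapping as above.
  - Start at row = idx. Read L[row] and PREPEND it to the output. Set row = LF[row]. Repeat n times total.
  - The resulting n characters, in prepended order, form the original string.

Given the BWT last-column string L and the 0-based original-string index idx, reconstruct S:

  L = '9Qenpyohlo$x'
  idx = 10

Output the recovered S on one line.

LF mapping: 1 2 3 6 9 11 7 4 5 8 0 10
Walk LF starting at row 10, prepending L[row]:
  step 1: row=10, L[10]='$', prepend. Next row=LF[10]=0
  step 2: row=0, L[0]='9', prepend. Next row=LF[0]=1
  step 3: row=1, L[1]='Q', prepend. Next row=LF[1]=2
  step 4: row=2, L[2]='e', prepend. Next row=LF[2]=3
  step 5: row=3, L[3]='n', prepend. Next row=LF[3]=6
  step 6: row=6, L[6]='o', prepend. Next row=LF[6]=7
  step 7: row=7, L[7]='h', prepend. Next row=LF[7]=4
  step 8: row=4, L[4]='p', prepend. Next row=LF[4]=9
  step 9: row=9, L[9]='o', prepend. Next row=LF[9]=8
  step 10: row=8, L[8]='l', prepend. Next row=LF[8]=5
  step 11: row=5, L[5]='y', prepend. Next row=LF[5]=11
  step 12: row=11, L[11]='x', prepend. Next row=LF[11]=10
Reversed output: xylophoneQ9$

Answer: xylophoneQ9$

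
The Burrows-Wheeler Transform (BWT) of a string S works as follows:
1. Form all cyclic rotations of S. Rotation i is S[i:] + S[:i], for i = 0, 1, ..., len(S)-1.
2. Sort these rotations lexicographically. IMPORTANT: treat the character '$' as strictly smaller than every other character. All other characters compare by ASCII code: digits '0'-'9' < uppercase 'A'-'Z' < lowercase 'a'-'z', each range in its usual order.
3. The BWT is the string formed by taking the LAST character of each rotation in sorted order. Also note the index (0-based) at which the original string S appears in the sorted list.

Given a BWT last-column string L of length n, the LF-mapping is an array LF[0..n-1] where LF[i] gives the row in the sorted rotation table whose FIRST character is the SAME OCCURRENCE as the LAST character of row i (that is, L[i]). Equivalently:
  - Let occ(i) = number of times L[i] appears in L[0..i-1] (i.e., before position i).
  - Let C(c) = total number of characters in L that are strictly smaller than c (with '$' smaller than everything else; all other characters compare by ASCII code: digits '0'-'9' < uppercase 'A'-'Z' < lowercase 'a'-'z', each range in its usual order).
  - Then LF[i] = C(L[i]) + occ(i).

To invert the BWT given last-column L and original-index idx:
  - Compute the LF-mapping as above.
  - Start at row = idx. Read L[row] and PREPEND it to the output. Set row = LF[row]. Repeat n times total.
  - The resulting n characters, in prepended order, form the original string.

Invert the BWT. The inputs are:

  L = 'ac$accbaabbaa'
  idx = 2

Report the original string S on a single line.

LF mapping: 1 10 0 2 11 12 7 3 4 8 9 5 6
Walk LF starting at row 2, prepending L[row]:
  step 1: row=2, L[2]='$', prepend. Next row=LF[2]=0
  step 2: row=0, L[0]='a', prepend. Next row=LF[0]=1
  step 3: row=1, L[1]='c', prepend. Next row=LF[1]=10
  step 4: row=10, L[10]='b', prepend. Next row=LF[10]=9
  step 5: row=9, L[9]='b', prepend. Next row=LF[9]=8
  step 6: row=8, L[8]='a', prepend. Next row=LF[8]=4
  step 7: row=4, L[4]='c', prepend. Next row=LF[4]=11
  step 8: row=11, L[11]='a', prepend. Next row=LF[11]=5
  step 9: row=5, L[5]='c', prepend. Next row=LF[5]=12
  step 10: row=12, L[12]='a', prepend. Next row=LF[12]=6
  step 11: row=6, L[6]='b', prepend. Next row=LF[6]=7
  step 12: row=7, L[7]='a', prepend. Next row=LF[7]=3
  step 13: row=3, L[3]='a', prepend. Next row=LF[3]=2
Reversed output: aabacacabbca$

Answer: aabacacabbca$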